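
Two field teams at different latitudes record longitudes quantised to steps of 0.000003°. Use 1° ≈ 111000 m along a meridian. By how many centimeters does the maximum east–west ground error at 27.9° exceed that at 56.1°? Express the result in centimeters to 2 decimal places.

5.43 centimeters

With a 0.000003° grid the true value lies within half a step, ±0.000003°/2 = ±1.5e-06°, of the stored one.
Error at 27.9° = 1.5e-06° × 111000 × cos 27.9° ≈ 0.1665 × 0.8838 = 0.14715 m.
At 56.1°: 1.5e-06° × 111000 × cos 56.1° = 1.5e-06 × 111000 × 0.5577 ≈ 0.092865 m.
Difference: 0.14715 − 0.092865 = 0.054282 m.
That is 0.0542824 m = 5.4282 cm.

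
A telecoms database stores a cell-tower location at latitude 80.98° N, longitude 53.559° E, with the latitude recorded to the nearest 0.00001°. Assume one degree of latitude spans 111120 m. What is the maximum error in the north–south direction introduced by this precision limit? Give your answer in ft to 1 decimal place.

Rounding to 5 decimal places leaves the latitude within ±5e-06° of the true value.
North–south distance: 5e-06° × 111120 m/° = 0.5556 m.
In feet: 0.5556 m ÷ 0.3048 ≈ 1.8228 ft.

1.8 ft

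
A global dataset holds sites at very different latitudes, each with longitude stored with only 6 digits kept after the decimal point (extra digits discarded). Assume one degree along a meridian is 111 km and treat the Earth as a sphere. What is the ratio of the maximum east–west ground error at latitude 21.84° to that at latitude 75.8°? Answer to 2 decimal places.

3.78

Truncating at 6 decimal places can drop up to a full unit in the last place, so the longitude may be off by as much as 1e-06°.
Error at 21.84° = 1e-06° × 111000 × cos 21.84° ≈ 0.111 × 0.9282 = 0.10303 m.
At 75.8°: 1e-06° × 111000 × cos 75.8° = 1e-06 × 111000 × 0.2453 ≈ 0.027229 m.
Ratio: 0.10303 / 0.027229 = cos 21.84° / cos 75.8° ≈ 3.7839.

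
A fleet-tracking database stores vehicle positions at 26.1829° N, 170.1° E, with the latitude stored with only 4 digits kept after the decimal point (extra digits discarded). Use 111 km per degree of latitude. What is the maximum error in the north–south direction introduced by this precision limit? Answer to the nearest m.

Truncating at 4 decimal places can drop up to a full unit in the last place, so the latitude may be off by as much as 0.0001°.
North–south distance: 0.0001° × 111000 m/° = 11.1 m.

11 m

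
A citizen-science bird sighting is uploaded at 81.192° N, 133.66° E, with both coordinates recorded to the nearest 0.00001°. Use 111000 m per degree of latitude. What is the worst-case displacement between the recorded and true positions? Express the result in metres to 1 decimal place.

0.6 metres

Rounding to 5 decimal places leaves each coordinate within ±5e-06° of the true value.
Latitude error → 5e-06 × 111000 = 0.555 m along the meridian.
East–west component at 81.192°: 5e-06° × 111000 × cos 81.192° ≈ 5e-06 × 16996.7 ≈ 0.0849837 m.
Combining orthogonally: (0.555² + 0.0849837²)^½ ≈ 0.561469 m.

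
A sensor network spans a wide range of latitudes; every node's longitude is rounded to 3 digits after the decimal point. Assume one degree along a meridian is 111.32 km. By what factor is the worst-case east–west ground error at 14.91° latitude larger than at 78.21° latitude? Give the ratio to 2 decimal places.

Rounding to 3 decimal places leaves the longitude within ±0.0005° of the true value.
Error at 14.91° = 0.0005° × 111320 × cos 14.91° ≈ 55.66 × 0.9663 = 53.786 m.
At 78.21°: 0.0005° × 111320 × cos 78.21° = 0.0005 × 111320 × 0.2043 ≈ 11.373 m.
The ratio reduces to cos 14.91° / cos 78.21° = 0.9663/0.2043 ≈ 4.7294.

4.73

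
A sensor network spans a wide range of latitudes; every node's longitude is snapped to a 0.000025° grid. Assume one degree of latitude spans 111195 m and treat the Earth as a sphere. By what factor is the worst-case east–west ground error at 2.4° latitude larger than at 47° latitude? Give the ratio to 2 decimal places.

1.46

With a 0.000025° grid the true value lies within half a step, ±0.000025°/2 = ±1.25e-05°, of the stored one.
Error at 2.4° = 1.25e-05° × 111195 × cos 2.4° ≈ 1.3899 × 0.9991 = 1.3887 m.
At 47°: 1.25e-05° × 111195 × cos 47° = 1.25e-05 × 111195 × 0.6820 ≈ 0.94794 m.
Ratio: 1.3887 / 0.94794 = cos 2.4° / cos 47° ≈ 1.4650.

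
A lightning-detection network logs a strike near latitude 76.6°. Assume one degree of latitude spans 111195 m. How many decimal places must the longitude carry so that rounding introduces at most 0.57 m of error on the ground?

At 76.6° one degree of longitude covers 111195 × cos 76.6° ≈ 111195 × 0.2317 ≈ 25769.2 m.
N decimal places → at most half a unit in the last place, 0.5 × 10⁻ᴺ° = 25769.2/2 × 10⁻ᴺ m.
Need 0.5 × 25769.2 × 10⁻ᴺ ≤ 0.57 → 10⁻ᴺ ≤ 4.424e-05, so N ≥ 4.35.
So 5 decimal places suffice (0.129 m); 4 would allow up to 1.29 m.

5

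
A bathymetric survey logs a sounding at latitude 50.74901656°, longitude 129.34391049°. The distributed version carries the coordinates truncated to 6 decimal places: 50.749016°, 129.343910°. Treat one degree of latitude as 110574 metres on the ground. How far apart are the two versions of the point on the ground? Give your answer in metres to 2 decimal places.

0.07 metres

The latitude changed by +0.00000056° and the longitude by +0.00000049°.
N–S: 0.00000056° × 110574 m/° = 0.0619214 m.
E–W at 50.749°: 0.00000049° × 110574 × cos 50.749° = 0.00000049 × 110574 × 0.6327 ≈ 0.0342815 m.
Distance: √(0.0619214² + 0.0342815²) ≈ 0.0707777 m.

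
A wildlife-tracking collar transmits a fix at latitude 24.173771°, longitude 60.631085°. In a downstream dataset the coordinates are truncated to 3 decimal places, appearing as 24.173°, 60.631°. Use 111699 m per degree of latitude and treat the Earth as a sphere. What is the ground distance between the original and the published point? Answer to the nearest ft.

The latitude changed by +0.000771° and the longitude by +0.000085°.
N–S: 0.000771° × 111699 m/° = 86.1199 m.
E–W at 24.173°: 0.000085° × 111699 × cos 24.173° = 0.000085 × 111699 × 0.9123 ≈ 8.66188 m.
Hypotenuse of the two orthogonal shifts: √(86.1199² + 8.66188²) = 86.5544 m.
In feet: 86.5544 m ÷ 0.3048 ≈ 283.97 ft.

284 ft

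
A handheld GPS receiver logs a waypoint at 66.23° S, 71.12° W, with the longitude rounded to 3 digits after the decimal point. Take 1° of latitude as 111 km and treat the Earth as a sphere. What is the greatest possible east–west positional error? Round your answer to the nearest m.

22 m

Rounding to 3 decimal places leaves the longitude within ±0.0005° of the true value.
At latitude 66.23° a degree of longitude spans 111000 m × cos 66.23° = 111000 × 0.4031 ≈ 44740.3 m.
Maximum E–W displacement: 0.0005 × 44740.3 = 22.3702 m.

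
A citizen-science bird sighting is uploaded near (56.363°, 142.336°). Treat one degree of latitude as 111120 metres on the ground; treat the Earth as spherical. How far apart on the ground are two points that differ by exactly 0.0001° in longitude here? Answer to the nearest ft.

20 ft

One degree of longitude here spans 111120 × cos 56.363° = 111120 × 0.5539 ≈ 61552.6 m; 0.0001° of that is 6.15526 m.
Converting: 6.15526 m × 3.2808 ft/m ≈ 20.194 ft.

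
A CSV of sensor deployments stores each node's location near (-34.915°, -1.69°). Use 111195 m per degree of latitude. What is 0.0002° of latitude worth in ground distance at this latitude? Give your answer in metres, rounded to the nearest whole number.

0.0002° × 111195 m/° = 22.239 m.

22 metres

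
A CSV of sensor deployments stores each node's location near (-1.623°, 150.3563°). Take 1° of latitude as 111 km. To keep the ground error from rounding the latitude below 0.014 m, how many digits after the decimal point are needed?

7 decimal places

One degree of latitude covers 111000 m.
Rounding to N decimal places gives at most 0.5 × 10⁻ᴺ degrees of error, i.e. 0.5 × 10⁻ᴺ × 111000 m.
Setting 55500 × 10⁻ᴺ ≤ 0.014 gives 10ᴺ ≥ 3.964e+06, i.e. N ≥ 6.60.
At 6 places the error can reach 0.0555 m, but 7 places keeps it to 0.00555 m.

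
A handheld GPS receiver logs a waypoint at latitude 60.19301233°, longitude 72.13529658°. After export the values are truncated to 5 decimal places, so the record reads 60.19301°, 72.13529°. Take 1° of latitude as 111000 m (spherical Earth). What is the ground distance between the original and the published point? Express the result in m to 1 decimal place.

The latitude changed by +0.00000233° and the longitude by +0.00000658°.
N–S: 0.00000233° × 111000 m/° = 0.25863 m.
E–W at 60.193°: 0.00000658° × 111000 × cos 60.193° = 0.00000658 × 111000 × 0.4971 ≈ 0.363057 m.
Hypotenuse of the two orthogonal shifts: √(0.25863² + 0.363057²) = 0.445758 m.

0.4 m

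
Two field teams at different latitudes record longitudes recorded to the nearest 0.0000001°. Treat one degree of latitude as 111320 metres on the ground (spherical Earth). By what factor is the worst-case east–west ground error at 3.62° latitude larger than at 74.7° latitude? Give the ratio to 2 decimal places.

3.78

Rounding to 7 decimal places leaves the longitude within ±5e-08° of the true value.
Error at 3.62° = 5e-08° × 111320 × cos 3.62° ≈ 0.005566 × 0.9980 = 0.0055549 m.
At 74.7°: 5e-08° × 111320 × cos 74.7° = 5e-08 × 111320 × 0.2639 ≈ 0.0014687 m.
Ratio: 0.0055549 / 0.0014687 = cos 3.62° / cos 74.7° ≈ 3.7821.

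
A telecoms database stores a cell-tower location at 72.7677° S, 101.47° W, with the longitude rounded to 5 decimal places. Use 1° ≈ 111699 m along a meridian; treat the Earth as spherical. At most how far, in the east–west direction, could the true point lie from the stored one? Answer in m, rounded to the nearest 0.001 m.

Rounding to 5 decimal places leaves the longitude within ±5e-06° of the true value.
Parallels shrink by cos φ, so at 72.7677° a degree of longitude is 111699 × 0.2962 ≈ 33090.4 m.
So at most 5e-06° × 33090.4 ≈ 0.165452 m east–west.

0.165 m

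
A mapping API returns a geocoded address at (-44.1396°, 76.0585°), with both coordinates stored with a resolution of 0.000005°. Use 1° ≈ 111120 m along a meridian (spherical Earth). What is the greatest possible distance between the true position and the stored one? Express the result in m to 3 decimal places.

0.342 m

With a 0.000005° grid the true value lies within half a step, ±0.000005°/2 = ±2.5e-06°, of the stored one.
North–south component: 2.5e-06° × 111120 = 0.2778 m.
E–W at 44.1396°: 2.5e-06° × 111120 × cos 44.1396° = 2.5e-06 × 111120 × 0.7176 ≈ 0.199362 m.
Combining orthogonally: (0.2778² + 0.199362²)^½ ≈ 0.341933 m.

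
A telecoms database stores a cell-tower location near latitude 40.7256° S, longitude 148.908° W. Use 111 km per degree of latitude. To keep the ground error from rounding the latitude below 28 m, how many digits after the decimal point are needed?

One degree of latitude covers 111000 m.
With N decimal places the half-ulp bound is 0.5·10⁻ᴺ°, or 0.5·10⁻ᴺ × 111000 m on the ground.
Need 0.5 × 111000 × 10⁻ᴺ ≤ 28 → 10⁻ᴺ ≤ 5.045e-04, so N ≥ 3.30.
So 4 decimal places suffice (5.55 m); 3 would allow up to 55.5 m.

4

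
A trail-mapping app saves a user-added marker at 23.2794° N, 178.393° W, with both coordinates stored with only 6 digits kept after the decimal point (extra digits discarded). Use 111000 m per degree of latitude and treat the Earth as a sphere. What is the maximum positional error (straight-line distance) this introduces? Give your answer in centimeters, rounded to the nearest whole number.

Truncating at 6 decimal places can drop up to a full unit in the last place, so each coordinate may be off by as much as 1e-06°.
N–S: 1e-06° × 111000 m/° = 0.111 m.
E–W at 23.2794°: 1e-06° × 111000 × cos 23.2794° = 1e-06 × 111000 × 0.9186 ≈ 0.101963 m.
The two errors are perpendicular, so the maximum displacement is √(0.111² + 0.101963²) ≈ 0.150723 m.
That is 0.150723 m = 15.072 cm.

15 centimeters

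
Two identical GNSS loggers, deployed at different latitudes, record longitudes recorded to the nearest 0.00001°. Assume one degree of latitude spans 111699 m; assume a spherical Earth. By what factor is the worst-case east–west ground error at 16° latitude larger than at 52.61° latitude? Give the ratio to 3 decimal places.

Rounding to 5 decimal places leaves the longitude within ±5e-06° of the true value.
At 16°: 5e-06° × 111699 × cos 16° = 5e-06 × 111699 × 0.9613 ≈ 0.53686 m.
At 52.61°: 5e-06° × 111699 × cos 52.61° = 5e-06 × 111699 × 0.6072 ≈ 0.33914 m.
Ratio: 0.53686 / 0.33914 = cos 16° / cos 52.61° ≈ 1.5830.

1.583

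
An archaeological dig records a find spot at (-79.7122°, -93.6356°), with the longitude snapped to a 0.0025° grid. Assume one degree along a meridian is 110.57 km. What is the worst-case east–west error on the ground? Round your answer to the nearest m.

25 m

With a 0.0025° grid the true value lies within half a step, ±0.0025°/2 = ±0.00125°, of the stored one.
Parallels shrink by cos φ, so at 79.7122° a degree of longitude is 110570 × 0.1786 ≈ 19747 m.
Maximum E–W displacement: 0.00125 × 19747 = 24.6837 m.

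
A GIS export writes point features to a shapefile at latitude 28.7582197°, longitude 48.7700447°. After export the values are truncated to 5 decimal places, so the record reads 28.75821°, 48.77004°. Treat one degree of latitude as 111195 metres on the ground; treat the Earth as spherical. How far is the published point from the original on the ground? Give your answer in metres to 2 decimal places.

1.17 metres

Δlat = 28.7582197 − 28.75821 = +0.0000097°; Δlon = 48.7700447 − 48.77004 = +0.0000047°.
N–S: 0.0000097° × 111195 m/° = 1.07859 m.
East–west at this latitude: 0.0000047° × 111195 × cos 28.7582° ≈ 0.0000047 × 97480 = 0.458156 m.
Hypotenuse of the two orthogonal shifts: √(1.07859² + 0.458156²) = 1.17186 m.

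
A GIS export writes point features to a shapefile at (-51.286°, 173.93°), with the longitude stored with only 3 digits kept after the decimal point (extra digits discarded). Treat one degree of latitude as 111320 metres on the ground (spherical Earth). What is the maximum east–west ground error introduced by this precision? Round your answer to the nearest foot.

Truncating at 3 decimal places can drop up to a full unit in the last place, so the longitude may be off by as much as 0.001°.
At latitude 51.286° a degree of longitude spans 111320 m × cos 51.286° = 111320 × 0.6254 ≈ 69623.2 m.
So at most 0.001° × 69623.2 ≈ 69.6232 m east–west.
In feet: 69.6232 m ÷ 0.3048 ≈ 228.42 ft.

228 feet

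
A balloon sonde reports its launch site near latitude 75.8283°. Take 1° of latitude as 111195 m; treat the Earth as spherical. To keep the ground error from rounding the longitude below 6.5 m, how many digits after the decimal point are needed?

4

At 75.8283° one degree of longitude covers 111195 × cos 75.8283° ≈ 111195 × 0.2448 ≈ 27223.7 m.
With N decimal places the half-ulp bound is 0.5·10⁻ᴺ°, or 0.5·10⁻ᴺ × 27223.7 m on the ground.
Need 0.5 × 27223.7 × 10⁻ᴺ ≤ 6.5 → 10⁻ᴺ ≤ 4.775e-04, so N ≥ 3.32.
At 3 places the error can reach 13.6 m, but 4 places keeps it to 1.36 m.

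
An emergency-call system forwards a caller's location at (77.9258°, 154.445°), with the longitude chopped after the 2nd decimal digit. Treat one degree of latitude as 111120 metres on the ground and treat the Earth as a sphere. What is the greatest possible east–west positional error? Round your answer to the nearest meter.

Truncating at 2 decimal places can drop up to a full unit in the last place, so the longitude may be off by as much as 0.01°.
Parallels shrink by cos φ, so at 77.9258° a degree of longitude is 111120 × 0.2092 ≈ 23243.9 m.
Maximum E–W displacement: 0.01 × 23243.9 = 232.439 m.

232 meters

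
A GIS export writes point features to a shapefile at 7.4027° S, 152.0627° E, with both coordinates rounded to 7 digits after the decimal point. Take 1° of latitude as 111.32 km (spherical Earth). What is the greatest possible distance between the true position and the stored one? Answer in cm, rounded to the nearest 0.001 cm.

0.784 cm

Rounding to 7 decimal places leaves each coordinate within ±5e-08° of the true value.
North–south component: 5e-08° × 111320 = 0.005566 m.
E–W at 7.4027°: 5e-08° × 111320 × cos 7.4027° = 5e-08 × 111320 × 0.9917 ≈ 0.00551961 m.
The two errors are perpendicular, so the maximum displacement is √(0.005566² + 0.00551961²) ≈ 0.00783878 m.
That is 0.00783878 m = 0.78388 cm.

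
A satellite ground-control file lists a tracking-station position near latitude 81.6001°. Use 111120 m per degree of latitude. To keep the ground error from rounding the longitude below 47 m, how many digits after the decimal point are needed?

At 81.6001° one degree of longitude covers 111120 × cos 81.6001° ≈ 111120 × 0.1461 ≈ 16232.6 m.
Rounding to N decimal places gives at most 0.5 × 10⁻ᴺ degrees of error, i.e. 0.5 × 10⁻ᴺ × 16232.6 m.
Need 0.5 × 16232.6 × 10⁻ᴺ ≤ 47 → 10⁻ᴺ ≤ 5.791e-03, so N ≥ 2.24.
So 3 decimal places suffice (8.12 m); 2 would allow up to 81.2 m.

3 decimal places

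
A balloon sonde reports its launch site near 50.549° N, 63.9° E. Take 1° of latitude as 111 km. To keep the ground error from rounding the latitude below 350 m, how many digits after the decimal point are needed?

One degree of latitude covers 111000 m.
Rounding to N decimal places gives at most 0.5 × 10⁻ᴺ degrees of error, i.e. 0.5 × 10⁻ᴺ × 111000 m.
Need 0.5 × 111000 × 10⁻ᴺ ≤ 350 → 10⁻ᴺ ≤ 6.306e-03, so N ≥ 2.20.
N = 2 would give 555 m (too coarse); N = 3 gives 55.5 m ≤ 350 m.

3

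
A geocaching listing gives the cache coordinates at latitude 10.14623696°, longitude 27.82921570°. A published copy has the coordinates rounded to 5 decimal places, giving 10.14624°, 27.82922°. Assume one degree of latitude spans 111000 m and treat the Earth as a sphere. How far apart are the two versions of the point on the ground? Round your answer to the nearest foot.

2 feet

Δlat = 10.14623696 − 10.14624 = -0.00000304°; Δlon = 27.82921570 − 27.82922 = -0.00000430°.
N–S: -0.00000304° × 111000 m/° = -0.33744 m.
East–west at this latitude: -0.00000430° × 111000 × cos 10.1462° ≈ -0.00000430 × 109264 = -0.469836 m.
Combined displacement = (0.33744² + 0.469836²)^½ ≈ 0.578456 m.
In feet: 0.578456 m ÷ 0.3048 ≈ 1.8978 ft.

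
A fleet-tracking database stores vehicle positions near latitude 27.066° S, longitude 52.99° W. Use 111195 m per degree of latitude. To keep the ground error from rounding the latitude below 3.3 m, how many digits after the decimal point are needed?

5 decimal places

One degree of latitude covers 111195 m.
N decimal places → at most half a unit in the last place, 0.5 × 10⁻ᴺ° = 111195/2 × 10⁻ᴺ m.
Need 0.5 × 111195 × 10⁻ᴺ ≤ 3.3 → 10⁻ᴺ ≤ 5.936e-05, so N ≥ 4.23.
N = 4 would give 5.56 m (too coarse); N = 5 gives 0.556 m ≤ 3.3 m.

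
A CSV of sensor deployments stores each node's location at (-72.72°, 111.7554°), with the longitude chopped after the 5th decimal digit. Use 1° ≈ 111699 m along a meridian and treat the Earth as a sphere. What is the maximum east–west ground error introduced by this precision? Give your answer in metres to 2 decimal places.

0.33 metres

Truncating at 5 decimal places can drop up to a full unit in the last place, so the longitude may be off by as much as 1e-05°.
Parallels shrink by cos φ, so at 72.72° a degree of longitude is 111699 × 0.2970 ≈ 33179.2 m.
East–west error: 1e-05° × 33179.2 m/° ≈ 0.331792 m.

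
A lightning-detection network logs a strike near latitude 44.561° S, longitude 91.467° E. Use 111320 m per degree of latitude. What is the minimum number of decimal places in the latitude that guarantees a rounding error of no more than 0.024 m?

7 decimal places

One degree of latitude covers 111320 m.
Rounding to N decimal places gives at most 0.5 × 10⁻ᴺ degrees of error, i.e. 0.5 × 10⁻ᴺ × 111320 m.
Setting 55660 × 10⁻ᴺ ≤ 0.024 gives 10ᴺ ≥ 2.319e+06, i.e. N ≥ 6.37.
N = 6 would give 0.0557 m (too coarse); N = 7 gives 0.00557 m ≤ 0.024 m.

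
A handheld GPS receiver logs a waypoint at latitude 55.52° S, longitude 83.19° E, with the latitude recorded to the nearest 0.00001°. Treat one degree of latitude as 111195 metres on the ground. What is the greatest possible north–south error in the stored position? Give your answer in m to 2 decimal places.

0.56 m

Rounding to 5 decimal places leaves the latitude within ±5e-06° of the true value.
Along the meridian that is 5e-06° × 111195 m/° = 0.555975 m.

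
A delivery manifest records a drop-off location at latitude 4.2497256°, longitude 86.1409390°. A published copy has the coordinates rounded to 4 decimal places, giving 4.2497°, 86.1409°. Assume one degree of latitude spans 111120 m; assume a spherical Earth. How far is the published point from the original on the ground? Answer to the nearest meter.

Δlat = 4.2497256 − 4.2497 = +0.0000256°; Δlon = 86.1409390 − 86.1409 = +0.0000390°.
N–S: 0.0000256° × 111120 m/° = 2.84467 m.
E–W at 4.2497°: 0.0000390° × 111120 × cos 4.2497° = 0.0000390 × 111120 × 0.9973 ≈ 4.32176 m.
Hypotenuse of the two orthogonal shifts: √(2.84467² + 4.32176²) = 5.17395 m.

5 meters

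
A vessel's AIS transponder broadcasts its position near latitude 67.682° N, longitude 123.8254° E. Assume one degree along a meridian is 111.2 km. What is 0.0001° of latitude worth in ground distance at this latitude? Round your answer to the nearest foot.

Along a meridian 0.0001° is 0.0001 × 111200 = 11.12 m.
In feet: 11.12 m ÷ 0.3048 ≈ 36.483 ft.

36 feet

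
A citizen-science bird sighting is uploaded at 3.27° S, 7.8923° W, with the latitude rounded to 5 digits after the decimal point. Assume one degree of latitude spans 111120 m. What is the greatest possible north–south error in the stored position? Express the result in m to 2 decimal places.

0.56 m

Rounding to 5 decimal places leaves the latitude within ±5e-06° of the true value.
So the N–S error is at most 5e-06 × 111120 = 0.5556 m.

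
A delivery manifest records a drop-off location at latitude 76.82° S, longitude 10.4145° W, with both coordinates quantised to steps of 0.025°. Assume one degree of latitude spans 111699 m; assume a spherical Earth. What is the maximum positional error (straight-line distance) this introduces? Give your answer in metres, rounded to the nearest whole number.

1432 metres

With a 0.025° grid the true value lies within half a step, ±0.025°/2 = ±0.0125°, of the stored one.
N–S: 0.0125° × 111699 m/° = 1396.24 m.
E–W at 76.82°: 0.0125° × 111699 × cos 76.82° = 0.0125 × 111699 × 0.2280 ≈ 318.358 m.
Combining orthogonally: (1396.24² + 318.358²)^½ ≈ 1432.07 m.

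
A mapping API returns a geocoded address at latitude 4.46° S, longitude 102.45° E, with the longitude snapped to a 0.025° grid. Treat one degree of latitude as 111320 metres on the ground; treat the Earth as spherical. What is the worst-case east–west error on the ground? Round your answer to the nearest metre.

With a 0.025° grid the true value lies within half a step, ±0.025°/2 = ±0.0125°, of the stored one.
At latitude 4.46° a degree of longitude spans 111320 m × cos 4.46° = 111320 × 0.9970 ≈ 110983 m.
East–west error: 0.0125° × 110983 m/° ≈ 1387.29 m.

1387 metres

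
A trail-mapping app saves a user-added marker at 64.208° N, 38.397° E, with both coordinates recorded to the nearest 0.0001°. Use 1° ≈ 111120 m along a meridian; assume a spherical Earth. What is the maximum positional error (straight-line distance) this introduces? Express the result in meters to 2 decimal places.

6.06 meters

Rounding to 4 decimal places leaves each coordinate within ±5e-05° of the true value.
North–south component: 5e-05° × 111120 = 5.556 m.
East–west component at 64.208°: 5e-05° × 111120 × cos 64.208° ≈ 5e-05 × 48348.9 ≈ 2.41745 m.
Worst case both components are at the extreme and orthogonal: √(5.556² + 2.41745²) ≈ 6.05914 m.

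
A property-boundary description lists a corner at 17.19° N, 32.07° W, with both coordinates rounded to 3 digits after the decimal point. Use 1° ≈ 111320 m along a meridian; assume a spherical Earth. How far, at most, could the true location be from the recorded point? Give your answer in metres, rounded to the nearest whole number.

77 metres

Rounding to 3 decimal places leaves each coordinate within ±0.0005° of the true value.
N–S: 0.0005° × 111320 m/° = 55.66 m.
Longitude error → 0.0005 × 111320 × cos 17.19° = 0.0005 × 111320 × 0.9553 ≈ 53.1737 m.
Combining orthogonally: (55.66² + 53.1737²)^½ ≈ 76.9771 m.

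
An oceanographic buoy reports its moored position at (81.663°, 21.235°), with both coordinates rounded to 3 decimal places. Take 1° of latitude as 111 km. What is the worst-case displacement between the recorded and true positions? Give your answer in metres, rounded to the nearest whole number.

56 metres

Rounding to 3 decimal places leaves each coordinate within ±0.0005° of the true value.
North–south component: 0.0005° × 111000 = 55.5 m.
East–west component at 81.663°: 0.0005° × 111000 × cos 81.663° ≈ 0.0005 × 16094.5 ≈ 8.04723 m.
Worst case both components are at the extreme and orthogonal: √(55.5² + 8.04723²) ≈ 56.0804 m.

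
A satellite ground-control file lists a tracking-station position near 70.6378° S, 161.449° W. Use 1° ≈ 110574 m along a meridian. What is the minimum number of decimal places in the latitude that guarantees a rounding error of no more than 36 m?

4

One degree of latitude covers 110574 m.
Rounding to N decimal places gives at most 0.5 × 10⁻ᴺ degrees of error, i.e. 0.5 × 10⁻ᴺ × 110574 m.
Setting 55287 × 10⁻ᴺ ≤ 36 gives 10ᴺ ≥ 1536, i.e. N ≥ 3.19.
At 3 places the error can reach 55.3 m, but 4 places keeps it to 5.53 m.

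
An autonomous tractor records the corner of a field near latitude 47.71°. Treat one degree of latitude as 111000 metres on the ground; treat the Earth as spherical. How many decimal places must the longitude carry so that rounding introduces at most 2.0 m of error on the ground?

5 decimal places

At 47.71° one degree of longitude covers 111000 × cos 47.71° ≈ 111000 × 0.6729 ≈ 74690.1 m.
Rounding to N decimal places gives at most 0.5 × 10⁻ᴺ degrees of error, i.e. 0.5 × 10⁻ᴺ × 74690.1 m.
Need 0.5 × 74690.1 × 10⁻ᴺ ≤ 2.0 → 10⁻ᴺ ≤ 5.355e-05, so N ≥ 4.27.
N = 4 would give 3.73 m (too coarse); N = 5 gives 0.373 m ≤ 2.0 m.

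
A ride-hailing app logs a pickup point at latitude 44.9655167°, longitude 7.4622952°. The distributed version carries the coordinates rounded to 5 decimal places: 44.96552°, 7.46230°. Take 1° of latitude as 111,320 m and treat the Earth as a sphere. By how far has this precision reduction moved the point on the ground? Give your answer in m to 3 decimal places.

0.527 m

The latitude changed by -0.0000033° and the longitude by -0.0000048°.
North–south shift: -0.0000033 × 111320 = -0.367356 m.
E–W at 44.9655°: -0.0000048° × 111320 × cos 44.9655° = -0.0000048 × 111320 × 0.7075 ≈ -0.37806 m.
Combined displacement = (0.367356² + 0.37806²)^½ ≈ 0.527143 m.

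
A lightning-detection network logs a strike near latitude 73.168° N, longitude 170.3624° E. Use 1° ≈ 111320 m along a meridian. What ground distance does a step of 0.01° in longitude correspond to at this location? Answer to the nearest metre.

322 metres

At 73.168° a degree of longitude is 111320 × cos 73.168° ≈ 32234.5 m, so 0.01° corresponds to 322.345 m.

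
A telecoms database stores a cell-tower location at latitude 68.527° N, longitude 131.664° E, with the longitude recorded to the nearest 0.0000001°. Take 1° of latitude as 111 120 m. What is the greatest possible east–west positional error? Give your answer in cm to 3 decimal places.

0.203 cm

Rounding to 7 decimal places leaves the longitude within ±5e-08° of the true value.
At latitude 68.527° a degree of longitude spans 111120 m × cos 68.527° = 111120 × 0.3661 ≈ 40676.9 m.
Maximum E–W displacement: 5e-08 × 40676.9 = 0.00203384 m.
That is 0.00203384 m = 0.20338 cm.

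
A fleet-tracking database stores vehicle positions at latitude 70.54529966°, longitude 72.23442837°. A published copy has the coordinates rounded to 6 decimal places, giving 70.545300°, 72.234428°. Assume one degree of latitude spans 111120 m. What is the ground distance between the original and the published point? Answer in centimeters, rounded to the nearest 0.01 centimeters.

4.02 centimeters

Δlat = 70.54529966 − 70.545300 = -0.00000034°; Δlon = 72.23442837 − 72.234428 = +0.00000037°.
North–south shift: -0.00000034 × 111120 = -0.0377808 m.
E–W at 70.5453°: 0.00000037° × 111120 × cos 70.5453° = 0.00000037 × 111120 × 0.3331 ≈ 0.0136936 m.
Hypotenuse of the two orthogonal shifts: √(0.0377808² + 0.0136936²) = 0.0401859 m.
That is 0.0401859 m = 4.0186 cm.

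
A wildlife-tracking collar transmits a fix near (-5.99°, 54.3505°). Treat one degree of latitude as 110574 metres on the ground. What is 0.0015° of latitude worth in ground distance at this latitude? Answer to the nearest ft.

Along a meridian 0.0015° is 0.0015 × 110574 = 165.861 m.
In feet: 165.861 m ÷ 0.3048 ≈ 544.16 ft.

544 ft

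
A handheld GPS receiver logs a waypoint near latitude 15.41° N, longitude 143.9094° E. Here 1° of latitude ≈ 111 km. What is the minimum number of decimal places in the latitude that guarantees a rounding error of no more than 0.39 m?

One degree of latitude covers 111000 m.
With N decimal places the half-ulp bound is 0.5·10⁻ᴺ°, or 0.5·10⁻ᴺ × 111000 m on the ground.
Need 0.5 × 111000 × 10⁻ᴺ ≤ 0.39 → 10⁻ᴺ ≤ 7.027e-06, so N ≥ 5.15.
So 6 decimal places suffice (0.0555 m); 5 would allow up to 0.555 m.

6 decimal places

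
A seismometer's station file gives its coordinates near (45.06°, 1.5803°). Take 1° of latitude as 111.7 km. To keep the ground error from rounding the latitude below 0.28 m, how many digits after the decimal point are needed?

One degree of latitude covers 111700 m.
N decimal places → at most half a unit in the last place, 0.5 × 10⁻ᴺ° = 111700/2 × 10⁻ᴺ m.
Setting 55850 × 10⁻ᴺ ≤ 0.28 gives 10ᴺ ≥ 1.995e+05, i.e. N ≥ 5.30.
At 5 places the error can reach 0.558 m, but 6 places keeps it to 0.0558 m.

6 decimal places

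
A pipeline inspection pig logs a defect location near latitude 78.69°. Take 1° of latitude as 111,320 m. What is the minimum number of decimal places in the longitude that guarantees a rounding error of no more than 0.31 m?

5

At 78.69° one degree of longitude covers 111320 × cos 78.69° ≈ 111320 × 0.1961 ≈ 21831.8 m.
Rounding to N decimal places gives at most 0.5 × 10⁻ᴺ degrees of error, i.e. 0.5 × 10⁻ᴺ × 21831.8 m.
Need 0.5 × 21831.8 × 10⁻ᴺ ≤ 0.31 → 10⁻ᴺ ≤ 2.840e-05, so N ≥ 4.55.
N = 4 would give 1.09 m (too coarse); N = 5 gives 0.109 m ≤ 0.31 m.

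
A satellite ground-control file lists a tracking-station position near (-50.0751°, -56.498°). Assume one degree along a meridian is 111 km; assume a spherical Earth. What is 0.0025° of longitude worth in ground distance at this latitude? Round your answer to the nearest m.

178 m

One degree of longitude here spans 111000 × cos 50.0751° = 111000 × 0.6418 ≈ 71237.9 m; 0.0025° of that is 178.095 m.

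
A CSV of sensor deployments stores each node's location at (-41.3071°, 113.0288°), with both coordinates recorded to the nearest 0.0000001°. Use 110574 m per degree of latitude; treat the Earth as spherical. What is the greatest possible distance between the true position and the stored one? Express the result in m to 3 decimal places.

0.007 m

Rounding to 7 decimal places leaves each coordinate within ±5e-08° of the true value.
North–south component: 5e-08° × 110574 = 0.0055287 m.
Longitude error → 5e-08 × 110574 × cos 41.3071° = 5e-08 × 110574 × 0.7512 ≈ 0.00415306 m.
The two errors are perpendicular, so the maximum displacement is √(0.0055287² + 0.00415306²) ≈ 0.0069148 m.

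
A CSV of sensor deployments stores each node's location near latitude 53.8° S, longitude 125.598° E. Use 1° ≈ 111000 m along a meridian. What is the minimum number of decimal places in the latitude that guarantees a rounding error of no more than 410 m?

3 decimal places

One degree of latitude covers 111000 m.
N decimal places → at most half a unit in the last place, 0.5 × 10⁻ᴺ° = 111000/2 × 10⁻ᴺ m.
Setting 55500 × 10⁻ᴺ ≤ 410 gives 10ᴺ ≥ 135.4, i.e. N ≥ 2.13.
N = 2 would give 555 m (too coarse); N = 3 gives 55.5 m ≤ 410 m.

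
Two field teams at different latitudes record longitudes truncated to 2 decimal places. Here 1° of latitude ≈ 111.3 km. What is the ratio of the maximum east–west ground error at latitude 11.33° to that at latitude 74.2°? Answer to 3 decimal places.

Truncating at 2 decimal places can drop up to a full unit in the last place, so the longitude may be off by as much as 0.01°.
Error at 11.33° = 0.01° × 111300 × cos 11.33° ≈ 1113 × 0.9805 = 1091.3 m.
Error at 74.2° = 0.01° × 111300 × cos 74.2° ≈ 1113 × 0.2723 = 303.05 m.
Ratio: 1091.3 / 303.05 = cos 11.33° / cos 74.2° ≈ 3.6011.

3.601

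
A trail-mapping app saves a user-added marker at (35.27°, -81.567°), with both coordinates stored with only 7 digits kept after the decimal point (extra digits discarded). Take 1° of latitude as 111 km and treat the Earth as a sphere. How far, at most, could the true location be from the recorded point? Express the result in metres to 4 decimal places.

Truncating at 7 decimal places can drop up to a full unit in the last place, so each coordinate may be off by as much as 1e-07°.
North–south component: 1e-07° × 111000 = 0.0111 m.
E–W at 35.27°: 1e-07° × 111000 × cos 35.27° = 1e-07 × 111000 × 0.8164 ≈ 0.00906248 m.
The two errors are perpendicular, so the maximum displacement is √(0.0111² + 0.00906248²) ≈ 0.0143296 m.

0.0143 metres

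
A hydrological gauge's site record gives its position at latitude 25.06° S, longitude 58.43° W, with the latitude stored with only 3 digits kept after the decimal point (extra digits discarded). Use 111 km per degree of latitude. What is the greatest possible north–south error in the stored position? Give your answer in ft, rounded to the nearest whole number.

Truncating at 3 decimal places can drop up to a full unit in the last place, so the latitude may be off by as much as 0.001°.
So the N–S error is at most 0.001 × 111000 = 111 m.
Converting: 111 m × 3.2808 ft/m ≈ 364.17 ft.

364 ft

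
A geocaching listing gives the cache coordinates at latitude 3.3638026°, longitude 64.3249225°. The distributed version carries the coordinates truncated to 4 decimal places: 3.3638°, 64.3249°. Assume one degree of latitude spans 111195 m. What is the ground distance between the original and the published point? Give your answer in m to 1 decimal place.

2.5 m

The latitude changed by +0.0000026° and the longitude by +0.0000225°.
North–south shift: 0.0000026 × 111195 = 0.289107 m.
E–W at 3.3638°: 0.0000225° × 111195 × cos 3.3638° = 0.0000225 × 111195 × 0.9983 ≈ 2.49758 m.
Combined displacement = (0.289107² + 2.49758²)^½ ≈ 2.51425 m.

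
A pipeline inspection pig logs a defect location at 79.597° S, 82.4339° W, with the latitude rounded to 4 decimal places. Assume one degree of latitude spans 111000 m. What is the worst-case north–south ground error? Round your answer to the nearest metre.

Rounding to 4 decimal places leaves the latitude within ±5e-05° of the true value.
So the N–S error is at most 5e-05 × 111000 = 5.55 m.

6 metres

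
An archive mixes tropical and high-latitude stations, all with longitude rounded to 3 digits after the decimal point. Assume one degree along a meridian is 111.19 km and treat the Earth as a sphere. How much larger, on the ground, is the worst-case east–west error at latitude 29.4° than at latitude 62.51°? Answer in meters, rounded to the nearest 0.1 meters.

Rounding to 3 decimal places leaves the longitude within ±0.0005° of the true value.
At 29.4°: 0.0005° × 111190 × cos 29.4° = 0.0005 × 111190 × 0.8712 ≈ 48.435 m.
Error at 62.51° = 0.0005° × 111190 × cos 62.51° ≈ 55.595 × 0.4616 = 25.662 m.
Difference: 48.435 − 25.662 = 22.773 m.

22.8 meters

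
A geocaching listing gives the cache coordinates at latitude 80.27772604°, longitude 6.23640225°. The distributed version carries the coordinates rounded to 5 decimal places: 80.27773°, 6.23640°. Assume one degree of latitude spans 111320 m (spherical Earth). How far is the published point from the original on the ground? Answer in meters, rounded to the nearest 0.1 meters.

0.4 meters

Δlat = 80.27772604 − 80.27773 = -0.00000396°; Δlon = 6.23640225 − 6.23640 = +0.00000225°.
N–S: -0.00000396° × 111320 m/° = -0.440827 m.
East–west at this latitude: 0.00000225° × 111320 × cos 80.2777° ≈ 0.00000225 × 18798.9 = 0.0422975 m.
Distance: √(0.440827² + 0.0422975²) ≈ 0.442852 m.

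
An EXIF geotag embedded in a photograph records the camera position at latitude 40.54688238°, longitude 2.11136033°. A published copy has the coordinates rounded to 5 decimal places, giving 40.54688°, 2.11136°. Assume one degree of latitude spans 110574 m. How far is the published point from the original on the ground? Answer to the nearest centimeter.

The latitude changed by +0.00000238° and the longitude by +0.00000033°.
North–south shift: 0.00000238 × 110574 = 0.263166 m.
East–west at this latitude: 0.00000033° × 110574 × cos 40.5469° ≈ 0.00000033 × 84022.3 = 0.0277274 m.
Hypotenuse of the two orthogonal shifts: √(0.263166² + 0.0277274²) = 0.264623 m.
That is 0.264623 m = 26.462 cm.

26 centimeters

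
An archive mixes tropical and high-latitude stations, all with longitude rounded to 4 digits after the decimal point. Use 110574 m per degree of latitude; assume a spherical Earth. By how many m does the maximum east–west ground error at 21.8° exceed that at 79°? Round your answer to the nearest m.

Rounding to 4 decimal places leaves the longitude within ±5e-05° of the true value.
Error at 21.8° = 5e-05° × 110574 × cos 21.8° ≈ 5.5287 × 0.9285 = 5.1333 m.
At 79°: 5e-05° × 110574 × cos 79° = 5e-05 × 110574 × 0.1908 ≈ 1.0549 m.
Difference: 5.1333 − 1.0549 = 4.0784 m.

4 m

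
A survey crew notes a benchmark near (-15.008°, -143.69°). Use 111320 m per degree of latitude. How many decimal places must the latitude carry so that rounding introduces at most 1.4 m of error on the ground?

One degree of latitude covers 111320 m.
With N decimal places the half-ulp bound is 0.5·10⁻ᴺ°, or 0.5·10⁻ᴺ × 111320 m on the ground.
Setting 55660 × 10⁻ᴺ ≤ 1.4 gives 10ᴺ ≥ 3.976e+04, i.e. N ≥ 4.60.
N = 4 would give 5.57 m (too coarse); N = 5 gives 0.557 m ≤ 1.4 m.

5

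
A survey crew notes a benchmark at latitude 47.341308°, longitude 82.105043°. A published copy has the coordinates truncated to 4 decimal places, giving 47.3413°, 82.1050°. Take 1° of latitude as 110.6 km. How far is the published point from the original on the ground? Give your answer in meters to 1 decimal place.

3.3 meters

Δlat = 47.341308 − 47.3413 = +0.000008°; Δlon = 82.105043 − 82.1050 = +0.000043°.
N–S: 0.000008° × 110600 m/° = 0.8848 m.
E–W at 47.3413°: 0.000043° × 110600 × cos 47.3413° = 0.000043 × 110600 × 0.6776 ≈ 3.22267 m.
Combined displacement = (0.8848² + 3.22267²)^½ ≈ 3.34193 m.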